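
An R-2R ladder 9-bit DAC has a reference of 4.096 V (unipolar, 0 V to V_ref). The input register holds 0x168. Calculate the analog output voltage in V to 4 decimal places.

LSB = 4.096 V / 2^9 = 8.000 mV.
Code 0x168 = 360 decimal.
V_out = 0 + 360 × 0.008 V = 2.88 V.

2.8800 V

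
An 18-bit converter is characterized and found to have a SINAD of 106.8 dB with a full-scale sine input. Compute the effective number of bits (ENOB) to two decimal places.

ENOB = (SINAD − 1.76) / 6.02 = (106.8 − 1.76)/6.02 = 17.449.

17.45 bits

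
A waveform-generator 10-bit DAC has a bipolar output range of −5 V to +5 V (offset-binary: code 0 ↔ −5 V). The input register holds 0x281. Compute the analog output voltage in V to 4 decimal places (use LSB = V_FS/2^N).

1.2598 V

LSB = 10 V / 2^10 = 9.766 mV.
Code 0x281 = 641 decimal.
V_out = (−5) + 641 × 0.00976562 V = 1.25977 V.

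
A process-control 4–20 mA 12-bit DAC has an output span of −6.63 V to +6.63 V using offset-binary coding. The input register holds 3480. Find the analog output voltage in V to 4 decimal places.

4.6358 V

LSB = 13.26 V / 2^12 = 3.237 mV.
V_out = (−6.63) + 3480 × 0.0032373 V = 4.63582 V.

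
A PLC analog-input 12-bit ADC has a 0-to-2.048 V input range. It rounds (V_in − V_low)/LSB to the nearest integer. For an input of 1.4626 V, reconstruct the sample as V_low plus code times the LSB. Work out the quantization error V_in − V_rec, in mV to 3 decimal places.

0.100 mV

Step size: 2.048 V ÷ 2^12 = 0.500 mV.
Scaled input = 2925.2000 LSBs, so code = 2925.
V_rec = 0 + 2925·0.0005 = 1.4625 V.
Difference: 0.0001 V → 0.100 mV.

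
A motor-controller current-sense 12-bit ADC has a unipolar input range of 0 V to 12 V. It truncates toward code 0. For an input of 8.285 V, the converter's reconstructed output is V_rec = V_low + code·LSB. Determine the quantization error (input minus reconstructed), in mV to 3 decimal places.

2.773 mV

One LSB is 12 V / 4096 = 2.930 mV.
Scaled input = 2827.9467 LSBs, so code = 2827.
Reconstructed: 8.2822266 V.
Difference: 0.00277344 V → 2.773 mV.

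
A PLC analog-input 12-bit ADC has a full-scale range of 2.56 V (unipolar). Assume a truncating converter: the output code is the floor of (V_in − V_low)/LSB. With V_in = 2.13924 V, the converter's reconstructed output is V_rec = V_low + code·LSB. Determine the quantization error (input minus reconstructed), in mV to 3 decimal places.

0.490 mV

Step size: 2.56 V ÷ 2^12 = 0.625 mV.
Scaled input = 3422.7840 LSBs, so code = 3422.
Reconstructed: 2.13875 V.
Error = 2.13924 − 2.13875 = 0.00049 V = 0.490 mV.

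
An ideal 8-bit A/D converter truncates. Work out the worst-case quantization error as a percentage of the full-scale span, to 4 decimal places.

0.3906 %

Truncating → worst-case error = 1 LSB = V_FS/2^8, so 100/256 = 0.390625 % of full scale.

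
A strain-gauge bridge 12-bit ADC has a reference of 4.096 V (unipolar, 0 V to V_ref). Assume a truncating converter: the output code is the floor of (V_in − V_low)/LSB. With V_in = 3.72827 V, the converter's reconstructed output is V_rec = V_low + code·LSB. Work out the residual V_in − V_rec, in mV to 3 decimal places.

Step size: 4.096 V ÷ 2^12 = 1.000 mV.
Scaled input = 3728.2700 LSBs, so code = 3728.
Reconstructed: 3.728 V.
Difference: 0.00027 V → 0.270 mV.

0.270 mV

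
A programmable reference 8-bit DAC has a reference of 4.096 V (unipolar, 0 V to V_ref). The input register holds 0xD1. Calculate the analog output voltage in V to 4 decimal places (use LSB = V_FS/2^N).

LSB = 4.096 V / 2^8 = 16.000 mV.
Code 0xD1 = 209 decimal.
V_out = 0 + 209 × 0.016 V = 3.344 V.

3.3440 V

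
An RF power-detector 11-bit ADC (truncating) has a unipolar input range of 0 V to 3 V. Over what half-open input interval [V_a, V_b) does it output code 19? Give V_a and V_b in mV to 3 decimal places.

[27.832 mV, 29.297 mV)

LSB = 3/2^11 = 1.465 mV.
V_a = V_low + 19·LSB = 0.027832 V; V_b = V_low + 20·LSB = 0.0292969 V.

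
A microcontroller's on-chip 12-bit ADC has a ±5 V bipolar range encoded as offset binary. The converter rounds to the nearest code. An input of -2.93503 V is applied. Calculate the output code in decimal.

LSB = 10 V / 4096 = 2.441 mV.
(V_in − V_low)/LSB = (-2.93503 − (−5)) / 0.00244141 = 845.812.
Round → code 846.

code 846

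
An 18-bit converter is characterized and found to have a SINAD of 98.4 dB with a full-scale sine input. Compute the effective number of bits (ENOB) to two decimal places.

ENOB = (SINAD − 1.76) / 6.02 = (98.4 − 1.76)/6.02 = 16.053.

16.05 bits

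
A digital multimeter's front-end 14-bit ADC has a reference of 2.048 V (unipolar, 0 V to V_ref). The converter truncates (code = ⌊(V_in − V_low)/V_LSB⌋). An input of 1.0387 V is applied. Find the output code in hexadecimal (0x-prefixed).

With 16384 levels over 2.048 V, one step is 125.00 µV.
Input sits at 8309.600 steps above V_low.
Floor → code 8309.
In hexadecimal (0x-prefixed): 0x2075.

code 0x2075 (decimal 8309)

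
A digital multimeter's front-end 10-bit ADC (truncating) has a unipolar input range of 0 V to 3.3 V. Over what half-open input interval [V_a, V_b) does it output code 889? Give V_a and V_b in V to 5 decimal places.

[2.86494 V, 2.86816 V)

LSB = 3.3/2^10 = 3.223 mV.
V_a = V_low + 889·LSB = 2.86494 V; V_b = V_low + 890·LSB = 2.86816 V.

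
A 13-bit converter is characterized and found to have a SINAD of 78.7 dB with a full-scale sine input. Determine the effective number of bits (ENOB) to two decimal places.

ENOB = (SINAD − 1.76) / 6.02 = (78.7 − 1.76)/6.02 = 12.781.

12.78 bits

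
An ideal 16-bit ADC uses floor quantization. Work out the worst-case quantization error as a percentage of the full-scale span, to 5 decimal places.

Truncating → worst-case error = 1 LSB = V_FS/2^16, so 100/65536 = 0.00152588 % of full scale.

0.00153 %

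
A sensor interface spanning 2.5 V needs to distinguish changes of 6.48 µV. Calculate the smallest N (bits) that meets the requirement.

19 bits

Number of steps required ≥ 2.5 V / 6.48 µV = 385802.47.
Need 2^N ≥ 385802.47; 2^18 = 262144, 2^19 = 524288.
Minimum N = 19.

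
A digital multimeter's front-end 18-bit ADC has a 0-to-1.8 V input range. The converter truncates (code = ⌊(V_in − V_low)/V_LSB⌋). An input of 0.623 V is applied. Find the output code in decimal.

With 262144 levels over 1.8 V, one step is 6.87 µV.
(V_in − V_low)/LSB = (0.623 − 0) / 6.86646e-06 = 90730.951.
Floor → code 90730.

code 90730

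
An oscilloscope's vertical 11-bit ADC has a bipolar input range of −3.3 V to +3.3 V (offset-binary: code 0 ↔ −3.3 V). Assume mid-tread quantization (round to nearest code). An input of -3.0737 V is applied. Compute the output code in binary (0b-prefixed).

Full-scale span = 6.6 V; LSB = 6.6/2^11 = 3.223 mV.
(V_in − V_low)/LSB = (-3.0737 − (−3.3)) / 0.00322266 = 70.222.
round(70.222) = 70.
In binary (0b-prefixed): 0b1000110.

code 0b1000110 (decimal 70)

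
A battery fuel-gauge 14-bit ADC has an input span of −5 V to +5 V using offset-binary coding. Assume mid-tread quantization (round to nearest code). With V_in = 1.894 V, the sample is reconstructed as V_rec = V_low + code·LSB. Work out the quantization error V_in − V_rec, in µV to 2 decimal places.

79.10 µV

LSB = 10/2^14 = 0.610 mV.
Scaled input = 11295.1296 LSBs, so code = 11295.
Reconstructed: 1.8939209 V.
V_in − V_rec = 7.91016e-05 V = 79.10 µV.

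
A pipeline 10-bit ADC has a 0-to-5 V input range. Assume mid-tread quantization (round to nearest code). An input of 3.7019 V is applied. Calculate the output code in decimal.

code 758

With 1024 levels over 5 V, one step is 4.883 mV.
(V_in − V_low)/LSB = (3.7019 − 0) / 0.00488281 = 758.149.
round(758.149) = 758.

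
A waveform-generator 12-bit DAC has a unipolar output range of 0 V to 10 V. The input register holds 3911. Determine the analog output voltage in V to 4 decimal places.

9.5483 V

LSB = 10 V / 2^12 = 2.441 mV.
V_out = 0 + 3911 × 0.00244141 V = 9.54834 V.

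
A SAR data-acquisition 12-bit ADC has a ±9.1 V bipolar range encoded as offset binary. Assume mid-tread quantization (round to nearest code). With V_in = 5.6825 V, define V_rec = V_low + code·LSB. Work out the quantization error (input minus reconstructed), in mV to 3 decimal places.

One LSB is 18.2 V / 4096 = 4.443 mV.
(5.6825 − (−9.1))/0.00444336 = 3326.8747; round gives code 3327.
Reconstructed: 5.6830566 V.
V_in − V_rec = -0.000556641 V = -0.557 mV.

-0.557 mV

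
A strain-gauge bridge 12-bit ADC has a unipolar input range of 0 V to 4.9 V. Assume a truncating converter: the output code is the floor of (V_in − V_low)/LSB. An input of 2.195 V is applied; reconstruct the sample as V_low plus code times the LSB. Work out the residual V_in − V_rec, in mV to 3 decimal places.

LSB = 4.9/2^12 = 1.196 mV.
(V_in − V_low)/LSB = (2.195 − 0)/0.00119629 = 1834.8408 → code 1834 (floor).
V_rec = 0 + 1834·0.00119629 = 2.1939941 V.
Difference: 0.00100586 V → 1.006 mV.

1.006 mV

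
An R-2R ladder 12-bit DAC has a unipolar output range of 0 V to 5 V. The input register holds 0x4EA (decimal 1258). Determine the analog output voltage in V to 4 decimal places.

LSB = 5 V / 2^12 = 1.221 mV.
Code 0x4EA = 1258 decimal.
V_out = 0 + 1258 × 0.0012207 V = 1.53564 V.

1.5356 V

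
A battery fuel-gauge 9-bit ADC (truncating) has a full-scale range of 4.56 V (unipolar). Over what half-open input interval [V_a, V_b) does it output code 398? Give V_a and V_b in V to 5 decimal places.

LSB = 4.56/2^9 = 8.906 mV.
V_a = V_low + 398·LSB = 3.54469 V; V_b = V_low + 399·LSB = 3.55359 V.

[3.54469 V, 3.55359 V)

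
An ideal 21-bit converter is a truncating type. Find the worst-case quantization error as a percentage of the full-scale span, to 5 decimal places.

0.00005 %

Truncating → worst-case error = 1 LSB = V_FS/2^21, so 100/2097152 = 4.76837e-05 % of full scale.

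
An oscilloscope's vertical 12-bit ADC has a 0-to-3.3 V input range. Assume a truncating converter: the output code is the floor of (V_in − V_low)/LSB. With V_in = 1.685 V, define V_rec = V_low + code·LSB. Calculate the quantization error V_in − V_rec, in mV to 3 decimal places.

0.356 mV

Step size: 3.3 V ÷ 2^12 = 0.806 mV.
Scaled input = 2091.4424 LSBs, so code = 2091.
Reconstructed: 1.6846436 V.
Difference: 0.000356445 V → 0.356 mV.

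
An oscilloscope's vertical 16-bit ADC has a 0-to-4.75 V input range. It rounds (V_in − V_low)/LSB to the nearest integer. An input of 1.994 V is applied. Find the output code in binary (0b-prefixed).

Full-scale span = 4.75 V; LSB = 4.75/2^16 = 72.48 µV.
(1.994 − 0) / 7.24792e-05 = 27511.323 LSBs.
round(27511.323) = 27511.
In binary (0b-prefixed): 0b110101101110111.

code 0b110101101110111 (decimal 27511)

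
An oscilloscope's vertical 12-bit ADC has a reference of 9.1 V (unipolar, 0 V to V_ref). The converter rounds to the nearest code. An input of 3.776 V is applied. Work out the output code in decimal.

LSB = 9.1 V / 4096 = 2.222 mV.
(3.776 − 0) / 0.00222168 = 1699.615 LSBs.
round(1699.615) = 1700.

code 1700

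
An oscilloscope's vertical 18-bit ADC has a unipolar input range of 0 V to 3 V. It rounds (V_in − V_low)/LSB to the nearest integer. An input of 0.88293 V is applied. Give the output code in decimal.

LSB = 3 V / 262144 = 11.44 µV.
(0.88293 − 0) / 1.14441e-05 = 77151.601 LSBs.
So the output code is 77152.

code 77152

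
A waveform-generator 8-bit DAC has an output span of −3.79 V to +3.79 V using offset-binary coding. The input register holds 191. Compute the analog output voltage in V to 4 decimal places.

LSB = 7.58 V / 2^8 = 29.609 mV.
V_out = (−3.79) + 191 × 0.0296094 V = 1.86539 V.

1.8654 V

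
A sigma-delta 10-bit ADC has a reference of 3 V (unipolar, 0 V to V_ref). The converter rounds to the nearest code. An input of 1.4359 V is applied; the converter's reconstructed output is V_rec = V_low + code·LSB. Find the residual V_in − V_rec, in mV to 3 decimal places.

One LSB is 3 V / 1024 = 2.930 mV.
(V_in − V_low)/LSB = (1.4359 − 0)/0.00292969 = 490.1205 → code 490 (round).
V_rec = 0 + 490·0.00292969 = 1.4355469 V.
Difference: 0.000353125 V → 0.353 mV.

0.353 mV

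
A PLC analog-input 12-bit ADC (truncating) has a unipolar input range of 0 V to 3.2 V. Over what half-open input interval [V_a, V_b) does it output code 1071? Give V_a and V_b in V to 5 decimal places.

[0.83672 V, 0.83750 V)

LSB = 3.2/2^12 = 0.781 mV.
V_a = V_low + 1071·LSB = 0.836719 V; V_b = V_low + 1072·LSB = 0.8375 V.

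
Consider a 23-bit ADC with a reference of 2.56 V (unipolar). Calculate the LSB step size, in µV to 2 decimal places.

Full-scale span = 2.56 V.
LSB = 2.56 / 2^23 = 2.56 / 8388608 = 3.05176e-07 V = 0.31 µV.

0.31 µV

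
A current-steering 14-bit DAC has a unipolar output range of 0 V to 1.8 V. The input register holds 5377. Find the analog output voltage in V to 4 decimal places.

LSB = 1.8 V / 2^14 = 109.86 µV.
V_out = 0 + 5377 × 0.000109863 V = 0.590735 V.

0.5907 V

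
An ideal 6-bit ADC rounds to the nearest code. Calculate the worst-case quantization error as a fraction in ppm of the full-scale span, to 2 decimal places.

Rounding → worst-case error = ½ LSB = V_FS/2^7, so 1e+06/128 = 7812.5 ppm of full scale.

7812.50 ppm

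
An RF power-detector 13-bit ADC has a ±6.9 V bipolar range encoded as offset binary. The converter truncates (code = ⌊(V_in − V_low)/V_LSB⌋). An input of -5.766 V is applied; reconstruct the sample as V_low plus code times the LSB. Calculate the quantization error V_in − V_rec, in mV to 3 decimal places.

0.284 mV

LSB = 13.8/2^13 = 1.685 mV.
(V_in − V_low)/LSB = (-5.766 − (−6.9))/0.00168457 = 673.1687 → code 673 (floor).
Code 673 maps back to (−6.9) + 673×0.00168457 V = -5.7662842 V.
Difference: 0.00028418 V → 0.284 mV.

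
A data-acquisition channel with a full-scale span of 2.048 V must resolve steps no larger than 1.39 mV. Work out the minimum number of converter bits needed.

11 bits

Number of steps required ≥ 2.048 V / 1.39 mV = 1473.38.
Need 2^N ≥ 1473.38; 2^10 = 1024, 2^11 = 2048.
Minimum N = 11.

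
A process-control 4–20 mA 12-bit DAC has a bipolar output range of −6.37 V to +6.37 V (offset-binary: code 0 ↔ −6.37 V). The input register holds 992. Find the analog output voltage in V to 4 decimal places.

LSB = 12.74 V / 2^12 = 3.110 mV.
V_out = (−6.37) + 992 × 0.00311035 V = -3.28453 V.

-3.2845 V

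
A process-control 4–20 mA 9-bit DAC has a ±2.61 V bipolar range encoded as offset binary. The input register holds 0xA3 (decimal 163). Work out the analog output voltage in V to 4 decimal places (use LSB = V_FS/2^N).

-0.9482 V

LSB = 5.22 V / 2^9 = 10.195 mV.
Code 0xA3 = 163 decimal.
V_out = (−2.61) + 163 × 0.0101953 V = -0.948164 V.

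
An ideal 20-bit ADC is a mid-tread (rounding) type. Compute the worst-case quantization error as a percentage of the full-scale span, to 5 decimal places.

Rounding → worst-case error = ½ LSB = V_FS/2^21, so 100/2097152 = 4.76837e-05 % of full scale.

0.00005 %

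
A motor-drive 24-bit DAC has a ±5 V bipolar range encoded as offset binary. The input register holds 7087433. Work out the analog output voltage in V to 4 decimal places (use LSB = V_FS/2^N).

-0.7756 V

LSB = 10 V / 2^24 = 0.60 µV.
V_out = (−5) + 7087433 × 5.96046e-07 V = -0.775561 V.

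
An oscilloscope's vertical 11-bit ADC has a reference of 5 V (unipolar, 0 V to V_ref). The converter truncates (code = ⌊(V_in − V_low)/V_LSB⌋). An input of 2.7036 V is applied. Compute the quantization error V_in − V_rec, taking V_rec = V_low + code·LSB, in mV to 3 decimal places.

0.963 mV

One LSB is 5 V / 2048 = 2.441 mV.
(V_in − V_low)/LSB = (2.7036 − 0)/0.00244141 = 1107.3946 → code 1107 (floor).
V_rec = 0 + 1107·0.00244141 = 2.7026367 V.
Error = 2.7036 − 2.7026367 = 0.000963281 V = 0.963 mV.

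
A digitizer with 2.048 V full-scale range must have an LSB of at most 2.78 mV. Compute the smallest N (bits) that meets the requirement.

10 bits

Number of steps required ≥ 2.048 V / 2.78 mV = 736.69.
Need 2^N ≥ 736.69; 2^9 = 512, 2^10 = 1024.
Minimum N = 10.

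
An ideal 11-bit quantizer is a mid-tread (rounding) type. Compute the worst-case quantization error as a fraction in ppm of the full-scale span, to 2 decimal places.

244.14 ppm

Rounding → worst-case error = ½ LSB = V_FS/2^12, so 1e+06/4096 = 244.141 ppm of full scale.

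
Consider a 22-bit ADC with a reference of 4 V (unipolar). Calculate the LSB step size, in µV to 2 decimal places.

Full-scale span = 4 V.
LSB = 4 / 2^22 = 4 / 4194304 = 9.53674e-07 V = 0.95 µV.

0.95 µV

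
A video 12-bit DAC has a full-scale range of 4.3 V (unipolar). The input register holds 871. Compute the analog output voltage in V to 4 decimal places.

LSB = 4.3 V / 2^12 = 1.050 mV.
V_out = 0 + 871 × 0.0010498 V = 0.91438 V.

0.9144 V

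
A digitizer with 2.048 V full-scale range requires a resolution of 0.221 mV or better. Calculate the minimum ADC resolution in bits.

14 bits

Number of steps required ≥ 2.048 V / 0.221 mV = 9266.97.
Need 2^N ≥ 9266.97; 2^13 = 8192, 2^14 = 16384.
Minimum N = 14.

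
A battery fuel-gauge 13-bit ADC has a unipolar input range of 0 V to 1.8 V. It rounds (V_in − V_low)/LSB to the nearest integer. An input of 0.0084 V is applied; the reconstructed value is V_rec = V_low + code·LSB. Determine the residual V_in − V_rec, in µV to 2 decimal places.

LSB = 1.8/2^13 = 219.73 µV.
(0.0084 − 0)/0.000219727 = 38.2293; round gives code 38.
Code 38 maps back to 0 + 38×0.000219727 V = 0.0083496094 V.
Difference: 5.03906e-05 V → 50.39 µV.

50.39 µV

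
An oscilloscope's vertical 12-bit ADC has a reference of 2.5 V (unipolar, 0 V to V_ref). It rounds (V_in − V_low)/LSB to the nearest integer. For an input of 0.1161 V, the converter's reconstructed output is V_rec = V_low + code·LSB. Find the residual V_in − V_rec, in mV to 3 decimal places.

0.133 mV

One LSB is 2.5 V / 4096 = 0.610 mV.
(0.1161 − 0)/0.000610352 = 190.2182; round gives code 190.
V_rec = 0 + 190·0.000610352 = 0.1159668 V.
Error = 0.1161 − 0.1159668 = 0.000133203 V = 0.133 mV.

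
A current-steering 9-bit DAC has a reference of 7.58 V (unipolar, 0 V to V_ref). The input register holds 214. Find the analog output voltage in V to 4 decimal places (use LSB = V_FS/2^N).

3.1682 V

LSB = 7.58 V / 2^9 = 14.805 mV.
V_out = 0 + 214 × 0.0148047 V = 3.1682 V.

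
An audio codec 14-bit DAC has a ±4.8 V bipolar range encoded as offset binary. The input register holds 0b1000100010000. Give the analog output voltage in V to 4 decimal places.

-2.2406 V

LSB = 9.6 V / 2^14 = 0.586 mV.
Code 0b1000100010000 = 4368 decimal.
V_out = (−4.8) + 4368 × 0.000585937 V = -2.24063 V.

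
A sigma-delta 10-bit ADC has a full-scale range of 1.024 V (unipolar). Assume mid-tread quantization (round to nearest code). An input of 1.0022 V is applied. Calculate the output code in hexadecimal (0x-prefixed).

LSB = 1.024 V / 1024 = 1.000 mV.
Input sits at 1002.200 steps above V_low.
Round → code 1002.
In hexadecimal (0x-prefixed): 0x3EA.

code 0x3EA (decimal 1002)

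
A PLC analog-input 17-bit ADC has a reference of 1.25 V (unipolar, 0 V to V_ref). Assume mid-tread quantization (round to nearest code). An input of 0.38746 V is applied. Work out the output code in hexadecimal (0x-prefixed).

LSB = 1.25 V / 131072 = 9.54 µV.
(0.38746 − 0) / 9.53674e-06 = 40628.126 LSBs.
So the output code is 40628.
In hexadecimal (0x-prefixed): 0x9EB4.

code 0x9EB4 (decimal 40628)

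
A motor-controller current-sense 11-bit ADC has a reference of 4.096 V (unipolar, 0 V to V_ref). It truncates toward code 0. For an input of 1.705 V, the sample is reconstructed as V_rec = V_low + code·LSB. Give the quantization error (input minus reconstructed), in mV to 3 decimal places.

1.000 mV

Step size: 4.096 V ÷ 2^11 = 2.000 mV.
(1.705 − 0)/0.002 = 852.5000; ⌊·⌋ gives code 852.
Reconstructed: 1.704 V.
Difference: 0.001 V → 1.000 mV.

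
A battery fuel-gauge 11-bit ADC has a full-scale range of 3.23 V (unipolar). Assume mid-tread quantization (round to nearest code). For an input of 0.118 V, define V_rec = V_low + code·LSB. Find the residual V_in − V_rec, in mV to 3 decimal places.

Step size: 3.23 V ÷ 2^11 = 1.577 mV.
(0.118 − 0)/0.00157715 = 74.8186; round gives code 75.
Reconstructed: 0.11828613 V.
Error = 0.118 − 0.11828613 = -0.000286133 V = -0.286 mV.

-0.286 mV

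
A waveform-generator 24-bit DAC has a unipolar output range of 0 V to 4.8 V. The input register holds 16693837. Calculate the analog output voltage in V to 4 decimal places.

4.7761 V

LSB = 4.8 V / 2^24 = 0.29 µV.
V_out = 0 + 16693837 × 2.86102e-07 V = 4.77615 V.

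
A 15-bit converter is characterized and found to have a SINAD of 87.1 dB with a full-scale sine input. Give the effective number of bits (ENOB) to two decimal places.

14.18 bits

ENOB = (SINAD − 1.76) / 6.02 = (87.1 − 1.76)/6.02 = 14.176.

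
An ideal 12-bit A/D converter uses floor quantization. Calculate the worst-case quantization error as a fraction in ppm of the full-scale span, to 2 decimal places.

Truncating → worst-case error = 1 LSB = V_FS/2^12, so 1e+06/4096 = 244.141 ppm of full scale.

244.14 ppm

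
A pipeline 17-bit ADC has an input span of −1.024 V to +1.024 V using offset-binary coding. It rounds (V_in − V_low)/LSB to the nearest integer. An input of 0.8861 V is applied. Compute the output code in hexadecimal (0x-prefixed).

code 0x1DD86 (decimal 122246)

Full-scale span = 2.048 V; LSB = 2.048/2^17 = 15.62 µV.
Input sits at 122246.400 steps above V_low.
round(122246.400) = 122246.
In hexadecimal (0x-prefixed): 0x1DD86.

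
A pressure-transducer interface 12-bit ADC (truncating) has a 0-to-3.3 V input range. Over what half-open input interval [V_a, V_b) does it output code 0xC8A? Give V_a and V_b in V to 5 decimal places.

[2.58618 V, 2.58699 V)

LSB = 3.3/2^12 = 0.806 mV.
Code 0xC8A = 3210 decimal.
V_a = V_low + 3210·LSB = 2.58618 V; V_b = V_low + 3211·LSB = 2.58699 V.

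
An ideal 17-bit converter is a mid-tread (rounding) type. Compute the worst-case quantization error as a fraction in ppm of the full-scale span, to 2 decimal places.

3.81 ppm

Rounding → worst-case error = ½ LSB = V_FS/2^18, so 1e+06/262144 = 3.8147 ppm of full scale.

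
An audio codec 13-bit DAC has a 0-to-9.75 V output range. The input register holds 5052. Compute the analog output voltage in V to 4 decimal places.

6.0128 V

LSB = 9.75 V / 2^13 = 1.190 mV.
V_out = 0 + 5052 × 0.00119019 V = 6.01282 V.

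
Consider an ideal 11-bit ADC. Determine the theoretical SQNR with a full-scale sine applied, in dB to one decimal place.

SNR ≈ 6.02·N + 1.76 dB = 6.02·11 + 1.76 = 67.98 dB.

68.0 dB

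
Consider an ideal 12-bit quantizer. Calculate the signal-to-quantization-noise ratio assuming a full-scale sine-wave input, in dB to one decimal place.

74.0 dB

SNR ≈ 6.02·N + 1.76 dB = 6.02·12 + 1.76 = 74.00 dB.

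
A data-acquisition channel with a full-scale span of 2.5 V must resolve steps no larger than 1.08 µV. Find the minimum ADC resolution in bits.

22 bits

Number of steps required ≥ 2.5 V / 1.08 µV = 2314814.81.
Need 2^N ≥ 2314814.81; 2^21 = 2097152, 2^22 = 4194304.
Minimum N = 22.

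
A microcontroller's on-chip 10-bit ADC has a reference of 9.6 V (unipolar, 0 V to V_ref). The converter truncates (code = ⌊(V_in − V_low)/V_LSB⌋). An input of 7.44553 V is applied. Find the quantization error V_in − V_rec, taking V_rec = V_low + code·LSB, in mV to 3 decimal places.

1.780 mV

LSB = 9.6/2^10 = 9.375 mV.
(V_in − V_low)/LSB = (7.44553 − 0)/0.009375 = 794.1899 → code 794 (floor).
Code 794 maps back to 0 + 794×0.009375 V = 7.44375 V.
V_in − V_rec = 0.00178 V = 1.780 mV.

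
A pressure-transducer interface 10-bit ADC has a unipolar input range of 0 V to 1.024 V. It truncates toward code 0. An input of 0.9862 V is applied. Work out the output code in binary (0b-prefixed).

code 0b1111011010 (decimal 986)

LSB = 1.024 V / 1024 = 1.000 mV.
(0.9862 − 0) / 0.001 = 986.200 LSBs.
⌊·⌋(986.200) = 986.
In binary (0b-prefixed): 0b1111011010.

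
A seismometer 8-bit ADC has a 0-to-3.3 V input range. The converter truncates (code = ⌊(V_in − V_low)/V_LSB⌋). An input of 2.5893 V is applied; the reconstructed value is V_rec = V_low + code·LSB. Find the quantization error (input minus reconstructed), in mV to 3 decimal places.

11.175 mV

LSB = 3.3/2^8 = 12.891 mV.
(V_in − V_low)/LSB = (2.5893 − 0)/0.0128906 = 200.8669 → code 200 (floor).
Code 200 maps back to 0 + 200×0.0128906 V = 2.578125 V.
Difference: 0.011175 V → 11.175 mV.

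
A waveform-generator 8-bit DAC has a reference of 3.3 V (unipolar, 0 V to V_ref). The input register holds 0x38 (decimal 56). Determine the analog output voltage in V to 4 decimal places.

0.7219 V

LSB = 3.3 V / 2^8 = 12.891 mV.
Code 0x38 = 56 decimal.
V_out = 0 + 56 × 0.0128906 V = 0.721875 V.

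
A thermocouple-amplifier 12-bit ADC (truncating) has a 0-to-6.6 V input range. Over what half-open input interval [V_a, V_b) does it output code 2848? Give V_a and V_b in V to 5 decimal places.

LSB = 6.6/2^12 = 1.611 mV.
V_a = V_low + 2848·LSB = 4.58906 V; V_b = V_low + 2849·LSB = 4.59067 V.

[4.58906 V, 4.59067 V)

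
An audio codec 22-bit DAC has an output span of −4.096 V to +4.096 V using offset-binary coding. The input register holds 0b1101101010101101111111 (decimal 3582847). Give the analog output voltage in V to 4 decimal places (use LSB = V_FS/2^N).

LSB = 8.192 V / 2^22 = 1.95 µV.
Code 0b1101101010101101111111 = 3582847 decimal.
V_out = (−4.096) + 3582847 × 1.95313e-06 V = 2.90175 V.

2.9017 V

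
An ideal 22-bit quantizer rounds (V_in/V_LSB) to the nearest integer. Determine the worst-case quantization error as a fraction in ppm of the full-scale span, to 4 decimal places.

Rounding → worst-case error = ½ LSB = V_FS/2^23, so 1e+06/8388608 = 0.119209 ppm of full scale.

0.1192 ppm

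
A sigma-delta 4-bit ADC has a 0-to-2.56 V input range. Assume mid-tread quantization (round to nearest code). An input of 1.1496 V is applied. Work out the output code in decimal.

code 7

With 16 levels over 2.56 V, one step is 160.000 mV.
Input sits at 7.185 steps above V_low.
round(7.185) = 7.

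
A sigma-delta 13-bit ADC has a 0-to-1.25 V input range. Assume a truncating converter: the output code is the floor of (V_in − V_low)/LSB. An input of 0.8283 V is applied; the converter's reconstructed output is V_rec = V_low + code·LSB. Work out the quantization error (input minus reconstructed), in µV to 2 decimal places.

One LSB is 1.25 V / 8192 = 152.59 µV.
(V_in − V_low)/LSB = (0.8283 − 0)/0.000152588 = 5428.3469 → code 5428 (floor).
Reconstructed: 0.82824707 V.
Difference: 5.29297e-05 V → 52.93 µV.

52.93 µV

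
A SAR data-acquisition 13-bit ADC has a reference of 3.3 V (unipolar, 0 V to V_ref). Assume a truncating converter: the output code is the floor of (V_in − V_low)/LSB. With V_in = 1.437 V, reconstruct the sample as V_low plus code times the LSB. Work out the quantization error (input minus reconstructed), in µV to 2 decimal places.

98.14 µV

LSB = 3.3/2^13 = 402.83 µV.
Scaled input = 3567.2436 LSBs, so code = 3567.
Reconstructed: 1.4369019 V.
Difference: 9.81445e-05 V → 98.14 µV.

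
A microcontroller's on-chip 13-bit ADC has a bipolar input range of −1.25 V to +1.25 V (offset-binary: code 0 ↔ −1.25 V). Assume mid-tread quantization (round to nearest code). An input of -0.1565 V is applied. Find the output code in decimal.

code 3583

With 8192 levels over 2.5 V, one step is 305.18 µV.
(V_in − V_low)/LSB = (-0.1565 − (−1.25)) / 0.000305176 = 3583.181.
Round → code 3583.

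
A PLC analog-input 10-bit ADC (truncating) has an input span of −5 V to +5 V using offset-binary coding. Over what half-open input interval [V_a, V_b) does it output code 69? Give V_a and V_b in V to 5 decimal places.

[-4.32617 V, -4.31641 V)

LSB = 10/2^10 = 9.766 mV.
V_a = V_low + 69·LSB = -4.32617 V; V_b = V_low + 70·LSB = -4.31641 V.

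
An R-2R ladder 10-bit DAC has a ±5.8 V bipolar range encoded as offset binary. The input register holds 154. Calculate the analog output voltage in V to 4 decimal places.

-4.0555 V

LSB = 11.6 V / 2^10 = 11.328 mV.
V_out = (−5.8) + 154 × 0.0113281 V = -4.05547 V.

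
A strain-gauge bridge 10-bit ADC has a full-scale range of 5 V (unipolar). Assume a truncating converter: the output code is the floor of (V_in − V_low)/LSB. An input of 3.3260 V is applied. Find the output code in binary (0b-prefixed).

code 0b1010101001 (decimal 681)

LSB = 5 V / 1024 = 4.883 mV.
(3.3260 − 0) / 0.00488281 = 681.165 LSBs.
So the output code is 681.
In binary (0b-prefixed): 0b1010101001.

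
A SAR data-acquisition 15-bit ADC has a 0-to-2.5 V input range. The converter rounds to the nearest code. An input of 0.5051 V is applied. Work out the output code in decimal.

LSB = 2.5 V / 32768 = 76.29 µV.
(V_in − V_low)/LSB = (0.5051 − 0) / 7.62939e-05 = 6620.447.
Round → code 6620.

code 6620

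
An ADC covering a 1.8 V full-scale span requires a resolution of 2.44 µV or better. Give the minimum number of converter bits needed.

Number of steps required ≥ 1.8 V / 2.44 µV = 737704.92.
Need 2^N ≥ 737704.92; 2^19 = 524288, 2^20 = 1048576.
Minimum N = 20.

20 bits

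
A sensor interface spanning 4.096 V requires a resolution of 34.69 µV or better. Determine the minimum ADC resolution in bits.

Number of steps required ≥ 4.096 V / 34.69 µV = 118074.37.
Need 2^N ≥ 118074.37; 2^16 = 65536, 2^17 = 131072.
Minimum N = 17.

17 bits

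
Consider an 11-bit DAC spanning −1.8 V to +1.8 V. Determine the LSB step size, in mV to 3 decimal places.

Full-scale span = 3.6 V.
LSB = 3.6 / 2^11 = 3.6 / 2048 = 0.00175781 V = 1.758 mV.

1.758 mV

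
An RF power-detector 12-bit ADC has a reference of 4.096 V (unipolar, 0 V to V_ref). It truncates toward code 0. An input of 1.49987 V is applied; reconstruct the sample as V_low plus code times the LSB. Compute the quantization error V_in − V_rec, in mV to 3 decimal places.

0.870 mV

One LSB is 4.096 V / 4096 = 1.000 mV.
(1.49987 − 0)/0.001 = 1499.8700; ⌊·⌋ gives code 1499.
V_rec = 0 + 1499·0.001 = 1.499 V.
Error = 1.49987 − 1.499 = 0.00087 V = 0.870 mV.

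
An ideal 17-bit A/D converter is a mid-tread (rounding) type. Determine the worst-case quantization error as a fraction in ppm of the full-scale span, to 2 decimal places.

Rounding → worst-case error = ½ LSB = V_FS/2^18, so 1e+06/262144 = 3.8147 ppm of full scale.

3.81 ppm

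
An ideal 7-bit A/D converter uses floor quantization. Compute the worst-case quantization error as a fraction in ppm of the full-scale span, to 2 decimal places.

7812.50 ppm

Truncating → worst-case error = 1 LSB = V_FS/2^7, so 1e+06/128 = 7812.5 ppm of full scale.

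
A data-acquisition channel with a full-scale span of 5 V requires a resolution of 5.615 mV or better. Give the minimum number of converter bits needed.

10 bits

Number of steps required ≥ 5 V / 5.615 mV = 890.47.
Need 2^N ≥ 890.47; 2^9 = 512, 2^10 = 1024.
Minimum N = 10.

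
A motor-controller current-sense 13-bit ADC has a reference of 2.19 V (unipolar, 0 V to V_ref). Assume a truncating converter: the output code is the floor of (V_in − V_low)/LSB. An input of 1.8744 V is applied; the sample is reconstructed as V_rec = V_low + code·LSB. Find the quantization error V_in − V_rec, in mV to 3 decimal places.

Step size: 2.19 V ÷ 2^13 = 267.33 µV.
Scaled input = 7011.4542 LSBs, so code = 7011.
Code 7011 maps back to 0 + 7011×0.000267334 V = 1.8742786 V.
Error = 1.8744 − 1.8742786 = 0.000121436 V = 0.121 mV.

0.121 mV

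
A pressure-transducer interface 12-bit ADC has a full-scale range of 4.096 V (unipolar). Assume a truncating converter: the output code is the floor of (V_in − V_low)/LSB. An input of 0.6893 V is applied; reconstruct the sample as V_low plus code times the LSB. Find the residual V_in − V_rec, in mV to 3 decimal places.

0.300 mV

LSB = 4.096/2^12 = 1.000 mV.
(0.6893 − 0)/0.001 = 689.3000; ⌊·⌋ gives code 689.
Reconstructed: 0.689 V.
V_in − V_rec = 0.0003 V = 0.300 mV.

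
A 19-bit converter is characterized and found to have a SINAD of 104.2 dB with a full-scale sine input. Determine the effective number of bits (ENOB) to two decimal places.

ENOB = (SINAD − 1.76) / 6.02 = (104.2 − 1.76)/6.02 = 17.017.

17.02 bits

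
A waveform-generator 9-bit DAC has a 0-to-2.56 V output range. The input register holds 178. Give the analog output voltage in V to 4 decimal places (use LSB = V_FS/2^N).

0.8900 V

LSB = 2.56 V / 2^9 = 5.000 mV.
V_out = 0 + 178 × 0.005 V = 0.89 V.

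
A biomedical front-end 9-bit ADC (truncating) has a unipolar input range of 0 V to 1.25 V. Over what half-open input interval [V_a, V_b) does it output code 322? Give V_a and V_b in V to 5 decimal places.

LSB = 1.25/2^9 = 2.441 mV.
V_a = V_low + 322·LSB = 0.786133 V; V_b = V_low + 323·LSB = 0.788574 V.

[0.78613 V, 0.78857 V)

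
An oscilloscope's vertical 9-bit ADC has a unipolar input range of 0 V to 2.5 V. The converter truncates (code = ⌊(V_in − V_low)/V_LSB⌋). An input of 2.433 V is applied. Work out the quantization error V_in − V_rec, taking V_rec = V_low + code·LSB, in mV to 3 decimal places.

Step size: 2.5 V ÷ 2^9 = 4.883 mV.
Scaled input = 498.2784 LSBs, so code = 498.
Reconstructed: 2.4316406 V.
V_in − V_rec = 0.00135937 V = 1.359 mV.

1.359 mV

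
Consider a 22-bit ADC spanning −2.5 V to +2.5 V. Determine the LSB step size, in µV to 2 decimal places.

Full-scale span = 5 V.
LSB = 5 / 2^22 = 5 / 4194304 = 1.19209e-06 V = 1.19 µV.

1.19 µV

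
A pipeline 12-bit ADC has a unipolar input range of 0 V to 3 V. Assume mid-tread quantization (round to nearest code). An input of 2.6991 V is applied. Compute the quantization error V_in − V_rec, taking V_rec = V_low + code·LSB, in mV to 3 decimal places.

One LSB is 3 V / 4096 = 0.732 mV.
Scaled input = 3685.1712 LSBs, so code = 3685.
Code 3685 maps back to 0 + 3685×0.000732422 V = 2.6989746 V.
Difference: 0.000125391 V → 0.125 mV.

0.125 mV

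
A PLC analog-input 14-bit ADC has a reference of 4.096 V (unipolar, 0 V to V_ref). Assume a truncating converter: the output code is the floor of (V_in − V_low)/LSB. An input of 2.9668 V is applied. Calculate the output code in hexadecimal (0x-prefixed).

Full-scale span = 4.096 V; LSB = 4.096/2^14 = 250.00 µV.
(2.9668 − 0) / 0.00025 = 11867.200 LSBs.
⌊·⌋(11867.200) = 11867.
In hexadecimal (0x-prefixed): 0x2E5B.

code 0x2E5B (decimal 11867)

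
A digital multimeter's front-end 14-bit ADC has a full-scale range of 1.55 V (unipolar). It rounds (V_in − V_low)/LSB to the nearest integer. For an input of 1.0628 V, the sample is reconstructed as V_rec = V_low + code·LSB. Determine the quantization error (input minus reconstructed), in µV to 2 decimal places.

13.13 µV

LSB = 1.55/2^14 = 94.60 µV.
(V_in − V_low)/LSB = (1.0628 − 0)/9.46045e-05 = 11234.1388 → code 11234 (round).
Reconstructed: 1.0627869 V.
Error = 1.0628 − 1.0627869 = 1.31348e-05 V = 13.13 µV.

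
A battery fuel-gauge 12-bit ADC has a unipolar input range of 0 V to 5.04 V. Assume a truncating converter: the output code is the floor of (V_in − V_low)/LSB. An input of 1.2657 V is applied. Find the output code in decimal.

LSB = 5.04 V / 4096 = 1.230 mV.
(V_in − V_low)/LSB = (1.2657 − 0) / 0.00123047 = 1028.632.
⌊·⌋(1028.632) = 1028.

code 1028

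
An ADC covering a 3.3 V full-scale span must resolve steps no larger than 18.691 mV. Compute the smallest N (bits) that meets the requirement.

8 bits

Number of steps required ≥ 3.3 V / 18.691 mV = 176.56.
Need 2^N ≥ 176.56; 2^7 = 128, 2^8 = 256.
Minimum N = 8.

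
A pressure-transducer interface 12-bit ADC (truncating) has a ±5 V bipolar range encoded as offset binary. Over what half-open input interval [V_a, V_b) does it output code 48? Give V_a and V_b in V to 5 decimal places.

LSB = 10/2^12 = 2.441 mV.
V_a = V_low + 48·LSB = -4.88281 V; V_b = V_low + 49·LSB = -4.88037 V.

[-4.88281 V, -4.88037 V)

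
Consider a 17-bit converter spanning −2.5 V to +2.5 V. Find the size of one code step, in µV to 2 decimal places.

38.15 µV

Full-scale span = 5 V.
LSB = 5 / 2^17 = 5 / 131072 = 3.8147e-05 V = 38.15 µV.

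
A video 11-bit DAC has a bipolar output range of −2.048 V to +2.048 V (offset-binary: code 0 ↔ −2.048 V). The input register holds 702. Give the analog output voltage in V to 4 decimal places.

-0.6440 V

LSB = 4.096 V / 2^11 = 2.000 mV.
V_out = (−2.048) + 702 × 0.002 V = -0.644 V.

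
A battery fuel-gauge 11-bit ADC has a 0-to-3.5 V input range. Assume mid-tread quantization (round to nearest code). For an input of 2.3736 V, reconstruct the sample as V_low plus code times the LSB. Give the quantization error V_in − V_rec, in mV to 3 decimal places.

-0.179 mV

LSB = 3.5/2^11 = 1.709 mV.
(2.3736 − 0)/0.00170898 = 1388.8951; round gives code 1389.
V_rec = 0 + 1389·0.00170898 = 2.3737793 V.
V_in − V_rec = -0.000179297 V = -0.179 mV.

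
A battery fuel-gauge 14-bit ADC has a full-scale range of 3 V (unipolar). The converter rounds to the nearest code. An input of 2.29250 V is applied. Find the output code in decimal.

code 12520

With 16384 levels over 3 V, one step is 183.11 µV.
(V_in − V_low)/LSB = (2.29250 − 0) / 0.000183105 = 12520.107.
Round → code 12520.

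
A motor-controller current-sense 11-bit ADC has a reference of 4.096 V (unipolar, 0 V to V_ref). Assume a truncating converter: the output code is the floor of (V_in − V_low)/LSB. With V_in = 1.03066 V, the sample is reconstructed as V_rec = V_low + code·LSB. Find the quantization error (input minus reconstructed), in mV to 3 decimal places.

One LSB is 4.096 V / 2048 = 2.000 mV.
(1.03066 − 0)/0.002 = 515.3300; ⌊·⌋ gives code 515.
V_rec = 0 + 515·0.002 = 1.03 V.
Difference: 0.00066 V → 0.660 mV.

0.660 mV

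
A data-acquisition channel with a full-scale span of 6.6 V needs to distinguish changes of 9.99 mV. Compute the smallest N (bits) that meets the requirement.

10 bits

Number of steps required ≥ 6.6 V / 9.99 mV = 660.66.
Need 2^N ≥ 660.66; 2^9 = 512, 2^10 = 1024.
Minimum N = 10.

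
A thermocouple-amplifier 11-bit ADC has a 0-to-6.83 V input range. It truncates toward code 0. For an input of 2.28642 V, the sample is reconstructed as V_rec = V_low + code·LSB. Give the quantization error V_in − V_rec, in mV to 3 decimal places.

LSB = 6.83/2^11 = 3.335 mV.
(V_in − V_low)/LSB = (2.28642 − 0)/0.00333496 = 685.5912 → code 685 (floor).
V_rec = 0 + 685·0.00333496 = 2.2844482 V.
Error = 2.28642 − 2.2844482 = 0.00197176 V = 1.972 mV.

1.972 mV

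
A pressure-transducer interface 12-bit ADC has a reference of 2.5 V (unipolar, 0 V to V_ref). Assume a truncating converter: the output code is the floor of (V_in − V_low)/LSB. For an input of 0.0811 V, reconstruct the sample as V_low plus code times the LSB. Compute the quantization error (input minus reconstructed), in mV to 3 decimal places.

One LSB is 2.5 V / 4096 = 0.610 mV.
Scaled input = 132.8742 LSBs, so code = 132.
V_rec = 0 + 132·0.000610352 = 0.080566406 V.
Difference: 0.000533594 V → 0.534 mV.

0.534 mV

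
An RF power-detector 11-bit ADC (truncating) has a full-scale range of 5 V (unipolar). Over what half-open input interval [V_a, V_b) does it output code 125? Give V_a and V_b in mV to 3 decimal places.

[305.176 mV, 307.617 mV)

LSB = 5/2^11 = 2.441 mV.
V_a = V_low + 125·LSB = 0.305176 V; V_b = V_low + 126·LSB = 0.307617 V.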